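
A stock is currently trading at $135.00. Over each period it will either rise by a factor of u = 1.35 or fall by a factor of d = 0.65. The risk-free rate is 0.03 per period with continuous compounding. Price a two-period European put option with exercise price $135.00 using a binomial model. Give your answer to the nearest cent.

Risk-neutral probability p = (e^0.03 − 0.65)/(1.35 − 0.65) = 0.3805/0.7000 = 0.5435
Terminal stock prices: S_uu = 246, S_ud = 118.5, S_dd = 57.04
Terminal payoffs (K − S): max(-111, 0) = 0, max(16.54, 0) = 16.54, max(77.96, 0) = 77.96
Node u (S = 182.2): V_u = e^(−0.03)·[0.5435·0.0000 + 0.4565·16.5375] = 7.3261
Node d (S = 87.75): V_d = e^(−0.03)·[0.5435·16.5375 + 0.4565·77.9625] = 43.2601
Node 0 (S = 135): V_0 = e^(−0.03)·[0.5435·7.3261 + 0.4565·43.2601] = 23.0285

$23.03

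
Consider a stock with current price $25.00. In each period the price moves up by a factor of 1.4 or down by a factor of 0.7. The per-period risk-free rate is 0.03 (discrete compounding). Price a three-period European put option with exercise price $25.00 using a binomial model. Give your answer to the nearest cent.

Risk-neutral probability p = (1 + 0.03 − 0.7)/(1.4 − 0.7) = 0.3300/0.7000 = 0.4714
Terminal stock prices: S_uuu = 68.6, S_uud = 34.3, S_udd = 17.15, S_ddd = 8.575
Terminal payoffs (K − S): max(-43.6, 0) = 0, max(-9.3, 0) = 0, max(7.85, 0) = 7.85, max(16.43, 0) = 16.43
Node uu (S = 49): V_uu = 1/1.03·[0.4714·0.0000 + 0.5286·0.0000] = 0.0000
Node ud (S = 24.5): V_ud = 1/1.03·[0.4714·0.0000 + 0.5286·7.8500] = 4.0284
Node dd (S = 12.25): V_dd = 1/1.03·[0.4714·7.8500 + 0.5286·16.4250] = 12.0218
Node u (S = 35): V_u = 1/1.03·[0.4714·0.0000 + 0.5286·4.0284] = 2.0673
Node d (S = 17.5): V_d = 1/1.03·[0.4714·4.0284 + 0.5286·12.0218] = 8.0131
Node 0 (S = 25): V_0 = 1/1.03·[0.4714·2.0673 + 0.5286·8.0131] = 5.0583

$5.06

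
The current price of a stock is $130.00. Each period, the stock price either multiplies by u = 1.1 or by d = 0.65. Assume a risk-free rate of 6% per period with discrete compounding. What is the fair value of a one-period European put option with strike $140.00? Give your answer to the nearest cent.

$4.65

Risk-neutral probability p = (1 + 0.06 − 0.65)/(1.1 − 0.65) = 0.4100/0.4500 = 0.9111
Terminal stock prices: S_u = 143, S_d = 84.5
Terminal payoffs (K − S): max(-3, 0) = 0, max(55.5, 0) = 55.5
Node 0 (S = 130): V_0 = 1/1.06·[0.9111·0.0000 + 0.0889·55.5000] = 4.6541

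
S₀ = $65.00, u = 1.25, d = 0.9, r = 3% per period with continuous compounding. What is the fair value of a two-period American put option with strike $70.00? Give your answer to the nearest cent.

$7.00

Risk-neutral probability p = (e^0.03 − 0.9)/(1.25 − 0.9) = 0.1305/0.3500 = 0.3727
Terminal stock prices: S_uu = 101.6, S_ud = 73.12, S_dd = 52.65
Terminal payoffs (K − S): max(-31.56, 0) = 0, max(-3.125, 0) = 0, max(17.35, 0) = 17.35
Node u (S = 81.25): continuation = e^(−0.03)·[0.3727·0.0000 + 0.6273·0.0000] = 0.0000; exercise value = 0.0000 ≤ continuation, so V_u = 0.0000
Node d (S = 58.5): continuation = e^(−0.03)·[0.3727·0.0000 + 0.6273·17.3500] = 10.5615; exercise value = 11.5000 > continuation, so V_d = 11.5000 (exercise)
Node 0 (S = 65): continuation = e^(−0.03)·[0.3727·0.0000 + 0.6273·11.5000] = 7.0004; exercise value = 5.0000 ≤ continuation, so V_0 = 7.0004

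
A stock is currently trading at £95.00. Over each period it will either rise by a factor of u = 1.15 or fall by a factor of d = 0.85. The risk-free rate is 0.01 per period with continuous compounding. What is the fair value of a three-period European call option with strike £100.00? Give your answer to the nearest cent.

Risk-neutral probability p = (e^0.01 − 0.85)/(1.15 − 0.85) = 0.1601/0.3000 = 0.5335
Terminal stock prices: S_uuu = 144.5, S_uud = 106.8, S_udd = 78.93, S_ddd = 58.34
Terminal payoffs (S − K): max(44.48, 0) = 44.48, max(6.792, 0) = 6.792, max(-21.07, 0) = 0, max(-41.66, 0) = 0
Node uu (S = 125.6): V_uu = e^(−0.01)·[0.5335·44.4831 + 0.4665·6.7919] = 26.6325
Node ud (S = 92.86): V_ud = e^(−0.01)·[0.5335·6.7919 + 0.4665·0.0000] = 3.5874
Node dd (S = 68.64): V_dd = e^(−0.01)·[0.5335·0.0000 + 0.4665·0.0000] = 0.0000
Node u (S = 109.2): V_u = e^(−0.01)·[0.5335·26.6325 + 0.4665·3.5874] = 15.7240
Node d (S = 80.75): V_d = e^(−0.01)·[0.5335·3.5874 + 0.4665·0.0000] = 1.8948
Node 0 (S = 95): V_0 = e^(−0.01)·[0.5335·15.7240 + 0.4665·1.8948] = 9.1804

£9.18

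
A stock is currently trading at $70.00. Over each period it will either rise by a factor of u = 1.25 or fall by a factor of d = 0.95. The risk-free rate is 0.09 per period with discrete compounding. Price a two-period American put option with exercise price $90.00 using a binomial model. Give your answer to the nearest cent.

$20.00

Risk-neutral probability p = (1 + 0.09 − 0.95)/(1.25 − 0.95) = 0.1400/0.3000 = 0.4667
Terminal stock prices: S_uu = 109.4, S_ud = 83.12, S_dd = 63.17
Terminal payoffs (K − S): max(-19.38, 0) = 0, max(6.875, 0) = 6.875, max(26.83, 0) = 26.83
Node u (S = 87.5): continuation = 1/1.09·[0.4667·0.0000 + 0.5333·6.8750] = 3.3639; exercise value = 2.5000 ≤ continuation, so V_u = 3.3639
Node d (S = 66.5): continuation = 1/1.09·[0.4667·6.8750 + 0.5333·26.8250] = 16.0688; exercise value = 23.5000 > continuation, so V_d = 23.5000 (exercise)
Node 0 (S = 70): continuation = 1/1.09·[0.4667·3.3639 + 0.5333·23.5000] = 12.9387; exercise value = 20.0000 > continuation, so V_0 = 20.0000 (exercise)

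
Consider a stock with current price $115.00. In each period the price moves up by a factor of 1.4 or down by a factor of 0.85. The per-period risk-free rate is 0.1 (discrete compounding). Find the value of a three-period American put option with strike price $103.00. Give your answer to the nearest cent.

$4.90

Risk-neutral probability p = (1 + 0.1 − 0.85)/(1.4 − 0.85) = 0.2500/0.5500 = 0.4545
Terminal stock prices: S_uuu = 315.6, S_uud = 191.6, S_udd = 116.3, S_ddd = 70.62
Terminal payoffs (K − S): max(-212.6, 0) = 0, max(-88.59, 0) = 0, max(-13.32, 0) = 0, max(32.38, 0) = 32.38
Node uu (S = 225.4): continuation = 1/1.1·[0.4545·0.0000 + 0.5455·0.0000] = 0.0000; exercise value = 0.0000 ≤ continuation, so V_uu = 0.0000
Node ud (S = 136.8): continuation = 1/1.1·[0.4545·0.0000 + 0.5455·0.0000] = 0.0000; exercise value = 0.0000 ≤ continuation, so V_ud = 0.0000
Node dd (S = 83.09): continuation = 1/1.1·[0.4545·0.0000 + 0.5455·32.3756] = 16.0540; exercise value = 19.9125 > continuation, so V_dd = 19.9125 (exercise)
Node u (S = 161): continuation = 1/1.1·[0.4545·0.0000 + 0.5455·0.0000] = 0.0000; exercise value = 0.0000 ≤ continuation, so V_u = 0.0000
Node d (S = 97.75): continuation = 1/1.1·[0.4545·0.0000 + 0.5455·19.9125] = 9.8740; exercise value = 5.2500 ≤ continuation, so V_d = 9.8740
Node 0 (S = 115): continuation = 1/1.1·[0.4545·0.0000 + 0.5455·9.8740] = 4.8962; exercise value = 0.0000 ≤ continuation, so V_0 = 4.8962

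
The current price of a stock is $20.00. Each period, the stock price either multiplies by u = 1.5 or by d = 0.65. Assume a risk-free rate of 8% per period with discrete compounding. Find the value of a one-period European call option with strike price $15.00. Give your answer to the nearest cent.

$7.03

Risk-neutral probability p = (1 + 0.08 − 0.65)/(1.5 − 0.65) = 0.4300/0.8500 = 0.5059
Terminal stock prices: S_u = 30, S_d = 13
Terminal payoffs (S − K): max(15, 0) = 15, max(-2, 0) = 0
Node 0 (S = 20): V_0 = 1/1.08·[0.5059·15.0000 + 0.4941·0.0000] = 7.0261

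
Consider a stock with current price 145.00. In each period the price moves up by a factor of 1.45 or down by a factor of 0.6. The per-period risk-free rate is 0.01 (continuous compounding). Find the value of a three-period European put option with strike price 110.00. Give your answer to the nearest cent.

Risk-neutral probability p = (e^0.01 − 0.6)/(1.45 − 0.6) = 0.4101/0.8500 = 0.4824
Terminal stock prices: S_uuu = 442.1, S_uud = 182.9, S_udd = 75.69, S_ddd = 31.32
Terminal payoffs (K − S): max(-332.1, 0) = 0, max(-72.92, 0) = 0, max(34.31, 0) = 34.31, max(78.68, 0) = 78.68
Node uu (S = 304.9): V_uu = e^(−0.01)·[0.4824·0.0000 + 0.5176·0.0000] = 0.0000
Node ud (S = 126.1): V_ud = e^(−0.01)·[0.4824·0.0000 + 0.5176·34.3100] = 17.5817
Node dd (S = 52.2): V_dd = e^(−0.01)·[0.4824·34.3100 + 0.5176·78.6800] = 56.7055
Node u (S = 210.2): V_u = e^(−0.01)·[0.4824·0.0000 + 0.5176·17.5817] = 9.0096
Node d (S = 87): V_d = e^(−0.01)·[0.4824·17.5817 + 0.5176·56.7055] = 37.4553
Node 0 (S = 145): V_0 = e^(−0.01)·[0.4824·9.0096 + 0.5176·37.4553] = 23.4966

23.50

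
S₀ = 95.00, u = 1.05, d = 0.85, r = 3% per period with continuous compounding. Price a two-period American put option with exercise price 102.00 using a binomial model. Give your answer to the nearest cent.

7.00

Risk-neutral probability p = (e^0.03 − 0.85)/(1.05 − 0.85) = 0.1805/0.2000 = 0.9023
Terminal stock prices: S_uu = 104.7, S_ud = 84.79, S_dd = 68.64
Terminal payoffs (K − S): max(-2.737, 0) = 0, max(17.21, 0) = 17.21, max(33.36, 0) = 33.36
Node u (S = 99.75): continuation = e^(−0.03)·[0.9023·0.0000 + 0.0977·17.2125] = 1.6324; exercise value = 2.2500 > continuation, so V_u = 2.2500 (exercise)
Node d (S = 80.75): continuation = e^(−0.03)·[0.9023·17.2125 + 0.0977·33.3625] = 18.2354; exercise value = 21.2500 > continuation, so V_d = 21.2500 (exercise)
Node 0 (S = 95): continuation = e^(−0.03)·[0.9023·2.2500 + 0.0977·21.2500] = 3.9854; exercise value = 7.0000 > continuation, so V_0 = 7.0000 (exercise)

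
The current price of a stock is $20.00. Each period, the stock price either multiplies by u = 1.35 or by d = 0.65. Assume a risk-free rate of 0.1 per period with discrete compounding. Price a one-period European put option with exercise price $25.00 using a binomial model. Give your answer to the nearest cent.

$3.90

Risk-neutral probability p = (1 + 0.1 − 0.65)/(1.35 − 0.65) = 0.4500/0.7000 = 0.6429
Terminal stock prices: S_u = 27, S_d = 13
Terminal payoffs (K − S): max(-2, 0) = 0, max(12, 0) = 12
Node 0 (S = 20): V_0 = 1/1.1·[0.6429·0.0000 + 0.3571·12.0000] = 3.8961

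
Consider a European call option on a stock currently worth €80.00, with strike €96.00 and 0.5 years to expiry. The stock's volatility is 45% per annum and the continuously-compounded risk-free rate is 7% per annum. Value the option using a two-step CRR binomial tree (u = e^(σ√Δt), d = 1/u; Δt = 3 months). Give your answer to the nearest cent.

€6.63

CRR parameters: u = e^(σ√Δt) = e^(0.45·√0.25) = 1.2523, d = 1/u = 0.7985
Per-period rate: rΔt = 0.07·0.25 = 0.0175, so R = e^0.0175 = 1.0177
Risk-neutral probability p = (e^0.0175 − 0.7985)/(1.2523 − 0.7985) = 0.2191/0.4538 = 0.4829
Terminal stock prices: S_uu = 125.5, S_ud = 80, S_dd = 51.01
Terminal payoffs (S − K): max(29.46, 0) = 29.46, max(-16, 0) = 0, max(-44.99, 0) = 0
Node u (S = 100.2): V_u = e^(−0.0175)·[0.4829·29.4650 + 0.5171·0.0000] = 13.9815
Node d (S = 63.88): V_d = e^(−0.0175)·[0.4829·0.0000 + 0.5171·0.0000] = 0.0000
Node 0 (S = 80): V_0 = e^(−0.0175)·[0.4829·13.9815 + 0.5171·0.0000] = 6.6344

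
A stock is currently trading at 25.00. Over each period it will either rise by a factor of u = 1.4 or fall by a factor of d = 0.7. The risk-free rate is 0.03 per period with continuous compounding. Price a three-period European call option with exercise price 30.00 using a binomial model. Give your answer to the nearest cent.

Risk-neutral probability p = (e^0.03 − 0.7)/(1.4 − 0.7) = 0.3305/0.7000 = 0.4721
Terminal stock prices: S_uuu = 68.6, S_uud = 34.3, S_udd = 17.15, S_ddd = 8.575
Terminal payoffs (S − K): max(38.6, 0) = 38.6, max(4.3, 0) = 4.3, max(-12.85, 0) = 0, max(-21.43, 0) = 0
Node uu (S = 49): V_uu = e^(−0.03)·[0.4721·38.6000 + 0.5279·4.3000] = 19.8866
Node ud (S = 24.5): V_ud = e^(−0.03)·[0.4721·4.3000 + 0.5279·0.0000] = 1.9699
Node dd (S = 12.25): V_dd = e^(−0.03)·[0.4721·0.0000 + 0.5279·0.0000] = 0.0000
Node u (S = 35): V_u = e^(−0.03)·[0.4721·19.8866 + 0.5279·1.9699] = 10.1198
Node d (S = 17.5): V_d = e^(−0.03)·[0.4721·1.9699 + 0.5279·0.0000] = 0.9025
Node 0 (S = 25): V_0 = e^(−0.03)·[0.4721·10.1198 + 0.5279·0.9025] = 5.0985

5.10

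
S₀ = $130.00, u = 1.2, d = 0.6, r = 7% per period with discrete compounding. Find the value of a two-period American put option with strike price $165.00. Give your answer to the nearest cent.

$35.00

Risk-neutral probability p = (1 + 0.07 − 0.6)/(1.2 − 0.6) = 0.4700/0.6000 = 0.7833
Terminal stock prices: S_uu = 187.2, S_ud = 93.6, S_dd = 46.8
Terminal payoffs (K − S): max(-22.2, 0) = 0, max(71.4, 0) = 71.4, max(118.2, 0) = 118.2
Node u (S = 156): continuation = 1/1.07·[0.7833·0.0000 + 0.2167·71.4000] = 14.4579; exercise value = 9.0000 ≤ continuation, so V_u = 14.4579
Node d (S = 78): continuation = 1/1.07·[0.7833·71.4000 + 0.2167·118.2000] = 76.2056; exercise value = 87.0000 > continuation, so V_d = 87.0000 (exercise)
Node 0 (S = 130): continuation = 1/1.07·[0.7833·14.4579 + 0.2167·87.0000] = 28.2013; exercise value = 35.0000 > continuation, so V_0 = 35.0000 (exercise)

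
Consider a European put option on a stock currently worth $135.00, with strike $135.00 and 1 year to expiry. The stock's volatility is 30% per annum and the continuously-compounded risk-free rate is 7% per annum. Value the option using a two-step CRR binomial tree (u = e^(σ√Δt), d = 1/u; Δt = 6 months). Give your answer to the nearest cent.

$9.59

CRR parameters: u = e^(σ√Δt) = e^(0.3·√0.5) = 1.2363, d = 1/u = 0.8089
Per-period rate: rΔt = 0.07·0.5 = 0.035, so R = e^0.035 = 1.0356
Risk-neutral probability p = (e^0.035 − 0.8089)/(1.2363 − 0.8089) = 0.2268/0.4275 = 0.5305
Terminal stock prices: S_uu = 206.3, S_ud = 135, S_dd = 88.32
Terminal payoffs (K − S): max(-71.34, 0) = 0, max(0, 0) = 0, max(46.68, 0) = 46.68
Node u (S = 166.9): V_u = e^(−0.035)·[0.5305·0.0000 + 0.4695·0.0000] = 0.0000
Node d (S = 109.2): V_d = e^(−0.035)·[0.5305·0.0000 + 0.4695·46.6761] = 21.1609
Node 0 (S = 135): V_0 = e^(−0.035)·[0.5305·0.0000 + 0.4695·21.1609] = 9.5934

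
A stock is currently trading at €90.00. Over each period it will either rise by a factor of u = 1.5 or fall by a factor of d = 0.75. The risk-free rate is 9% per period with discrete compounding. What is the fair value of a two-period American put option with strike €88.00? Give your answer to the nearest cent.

€10.28

Risk-neutral probability p = (1 + 0.09 − 0.75)/(1.5 − 0.75) = 0.3400/0.7500 = 0.4533
Terminal stock prices: S_uu = 202.5, S_ud = 101.2, S_dd = 50.62
Terminal payoffs (K − S): max(-114.5, 0) = 0, max(-13.25, 0) = 0, max(37.38, 0) = 37.38
Node u (S = 135): continuation = 1/1.09·[0.4533·0.0000 + 0.5467·0.0000] = 0.0000; exercise value = 0.0000 ≤ continuation, so V_u = 0.0000
Node d (S = 67.5): continuation = 1/1.09·[0.4533·0.0000 + 0.5467·37.3750] = 18.7446; exercise value = 20.5000 > continuation, so V_d = 20.5000 (exercise)
Node 0 (S = 90): continuation = 1/1.09·[0.4533·0.0000 + 0.5467·20.5000] = 10.2813; exercise value = 0.0000 ≤ continuation, so V_0 = 10.2813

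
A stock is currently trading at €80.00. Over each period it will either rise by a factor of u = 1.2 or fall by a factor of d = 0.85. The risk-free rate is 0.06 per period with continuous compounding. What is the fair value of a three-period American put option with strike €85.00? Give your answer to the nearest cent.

€7.55

Risk-neutral probability p = (e^0.06 − 0.85)/(1.2 − 0.85) = 0.2118/0.3500 = 0.6052
Terminal stock prices: S_uuu = 138.2, S_uud = 97.92, S_udd = 69.36, S_ddd = 49.13
Terminal payoffs (K − S): max(-53.24, 0) = 0, max(-12.92, 0) = 0, max(15.64, 0) = 15.64, max(35.87, 0) = 35.87
Node uu (S = 115.2): continuation = e^(−0.06)·[0.6052·0.0000 + 0.3948·0.0000] = 0.0000; exercise value = 0.0000 ≤ continuation, so V_uu = 0.0000
Node ud (S = 81.6): continuation = e^(−0.06)·[0.6052·0.0000 + 0.3948·15.6400] = 5.8144; exercise value = 3.4000 ≤ continuation, so V_ud = 5.8144
Node dd (S = 57.8): continuation = e^(−0.06)·[0.6052·15.6400 + 0.3948·35.8700] = 22.2500; exercise value = 27.2000 > continuation, so V_dd = 27.2000 (exercise)
Node u (S = 96): continuation = e^(−0.06)·[0.6052·0.0000 + 0.3948·5.8144] = 2.1616; exercise value = 0.0000 ≤ continuation, so V_u = 2.1616
Node d (S = 68): continuation = e^(−0.06)·[0.6052·5.8144 + 0.3948·27.2000] = 13.4262; exercise value = 17.0000 > continuation, so V_d = 17.0000 (exercise)
Node 0 (S = 80): continuation = e^(−0.06)·[0.6052·2.1616 + 0.3948·17.0000] = 7.5521; exercise value = 5.0000 ≤ continuation, so V_0 = 7.5521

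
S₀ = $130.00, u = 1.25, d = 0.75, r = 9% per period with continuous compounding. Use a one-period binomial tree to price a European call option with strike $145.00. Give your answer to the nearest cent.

$11.01

Risk-neutral probability p = (e^0.09 − 0.75)/(1.25 − 0.75) = 0.3442/0.5000 = 0.6883
Terminal stock prices: S_u = 162.5, S_d = 97.5
Terminal payoffs (S − K): max(17.5, 0) = 17.5, max(-47.5, 0) = 0
Node 0 (S = 130): V_0 = e^(−0.09)·[0.6883·17.5000 + 0.3117·0.0000] = 11.0093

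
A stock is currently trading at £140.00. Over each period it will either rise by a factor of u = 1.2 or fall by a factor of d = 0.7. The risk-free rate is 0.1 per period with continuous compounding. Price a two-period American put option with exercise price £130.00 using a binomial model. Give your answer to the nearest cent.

Risk-neutral probability p = (e^0.1 − 0.7)/(1.2 − 0.7) = 0.4052/0.5000 = 0.8103
Terminal stock prices: S_uu = 201.6, S_ud = 117.6, S_dd = 68.6
Terminal payoffs (K − S): max(-71.6, 0) = 0, max(12.4, 0) = 12.4, max(61.4, 0) = 61.4
Node u (S = 168): continuation = e^(−0.1)·[0.8103·0.0000 + 0.1897·12.4000] = 2.1280; exercise value = 0.0000 ≤ continuation, so V_u = 2.1280
Node d (S = 98): continuation = e^(−0.1)·[0.8103·12.4000 + 0.1897·61.4000] = 19.6289; exercise value = 32.0000 > continuation, so V_d = 32.0000 (exercise)
Node 0 (S = 140): continuation = e^(−0.1)·[0.8103·2.1280 + 0.1897·32.0000] = 7.0518; exercise value = 0.0000 ≤ continuation, so V_0 = 7.0518

£7.05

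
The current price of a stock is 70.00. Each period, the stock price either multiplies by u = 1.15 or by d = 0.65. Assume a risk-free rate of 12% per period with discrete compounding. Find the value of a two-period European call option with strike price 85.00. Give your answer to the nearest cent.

5.34

Risk-neutral probability p = (1 + 0.12 − 0.65)/(1.15 − 0.65) = 0.4700/0.5000 = 0.9400
Terminal stock prices: S_uu = 92.57, S_ud = 52.33, S_dd = 29.58
Terminal payoffs (S − K): max(7.575, 0) = 7.575, max(-32.67, 0) = 0, max(-55.42, 0) = 0
Node u (S = 80.5): V_u = 1/1.12·[0.9400·7.5750 + 0.0600·0.0000] = 6.3576
Node d (S = 45.5): V_d = 1/1.12·[0.9400·0.0000 + 0.0600·0.0000] = 0.0000
Node 0 (S = 70): V_0 = 1/1.12·[0.9400·6.3576 + 0.0600·0.0000] = 5.3358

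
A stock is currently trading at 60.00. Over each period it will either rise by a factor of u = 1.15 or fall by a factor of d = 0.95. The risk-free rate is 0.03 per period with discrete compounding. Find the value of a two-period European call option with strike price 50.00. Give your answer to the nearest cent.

Risk-neutral probability p = (1 + 0.03 − 0.95)/(1.15 − 0.95) = 0.0800/0.2000 = 0.4000
Terminal stock prices: S_uu = 79.35, S_ud = 65.55, S_dd = 54.15
Terminal payoffs (S − K): max(29.35, 0) = 29.35, max(15.55, 0) = 15.55, max(4.15, 0) = 4.15
Node u (S = 69): V_u = 1/1.03·[0.4000·29.3500 + 0.6000·15.5500] = 20.4563
Node d (S = 57): V_d = 1/1.03·[0.4000·15.5500 + 0.6000·4.1500] = 8.4563
Node 0 (S = 60): V_0 = 1/1.03·[0.4000·20.4563 + 0.6000·8.4563] = 12.8702

12.87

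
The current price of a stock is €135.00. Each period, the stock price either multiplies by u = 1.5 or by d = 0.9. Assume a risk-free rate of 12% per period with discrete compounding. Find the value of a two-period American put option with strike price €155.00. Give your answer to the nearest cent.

Risk-neutral probability p = (1 + 0.12 − 0.9)/(1.5 − 0.9) = 0.2200/0.6000 = 0.3667
Terminal stock prices: S_uu = 303.8, S_ud = 182.2, S_dd = 109.4
Terminal payoffs (K − S): max(-148.8, 0) = 0, max(-27.25, 0) = 0, max(45.65, 0) = 45.65
Node u (S = 202.5): continuation = 1/1.12·[0.3667·0.0000 + 0.6333·0.0000] = 0.0000; exercise value = 0.0000 ≤ continuation, so V_u = 0.0000
Node d (S = 121.5): continuation = 1/1.12·[0.3667·0.0000 + 0.6333·45.6500] = 25.8140; exercise value = 33.5000 > continuation, so V_d = 33.5000 (exercise)
Node 0 (S = 135): continuation = 1/1.12·[0.3667·0.0000 + 0.6333·33.5000] = 18.9435; exercise value = 20.0000 > continuation, so V_0 = 20.0000 (exercise)

€20.00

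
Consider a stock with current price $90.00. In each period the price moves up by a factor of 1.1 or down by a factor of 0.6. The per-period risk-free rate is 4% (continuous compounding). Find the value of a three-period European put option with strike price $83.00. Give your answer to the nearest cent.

$5.97

Risk-neutral probability p = (e^0.04 − 0.6)/(1.1 − 0.6) = 0.4408/0.5000 = 0.8816
Terminal stock prices: S_uuu = 119.8, S_uud = 65.34, S_udd = 35.64, S_ddd = 19.44
Terminal payoffs (K − S): max(-36.79, 0) = 0, max(17.66, 0) = 17.66, max(47.36, 0) = 47.36, max(63.56, 0) = 63.56
Node uu (S = 108.9): V_uu = e^(−0.04)·[0.8816·0.0000 + 0.1184·17.6600] = 2.0086
Node ud (S = 59.4): V_ud = e^(−0.04)·[0.8816·17.6600 + 0.1184·47.3600] = 20.3455
Node dd (S = 32.4): V_dd = e^(−0.04)·[0.8816·47.3600 + 0.1184·63.5600] = 47.3455
Node u (S = 99): V_u = e^(−0.04)·[0.8816·2.0086 + 0.1184·20.3455] = 4.0154
Node d (S = 54): V_d = e^(−0.04)·[0.8816·20.3455 + 0.1184·47.3455] = 22.6187
Node 0 (S = 90): V_0 = e^(−0.04)·[0.8816·4.0154 + 0.1184·22.6187] = 5.9738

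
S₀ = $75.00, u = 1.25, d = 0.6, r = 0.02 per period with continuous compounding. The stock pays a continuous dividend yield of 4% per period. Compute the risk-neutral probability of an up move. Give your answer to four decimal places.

p = 0.5849

Per-period risk-free factor R = e^0.02 = 1.0202; dividend-adjusted growth = e^(0.02−0.04) = 0.9802.
Risk-neutral probability p = (0.9802 − 0.6)/(1.25 − 0.6) = 0.3802/0.6500 = 0.5849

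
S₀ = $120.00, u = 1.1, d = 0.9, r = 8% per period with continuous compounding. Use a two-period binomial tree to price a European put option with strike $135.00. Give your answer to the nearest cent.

Risk-neutral probability p = (e^0.08 − 0.9)/(1.1 − 0.9) = 0.1833/0.2000 = 0.9164
Terminal stock prices: S_uu = 145.2, S_ud = 118.8, S_dd = 97.2
Terminal payoffs (K − S): max(-10.2, 0) = 0, max(16.2, 0) = 16.2, max(37.8, 0) = 37.8
Node u (S = 132): V_u = e^(−0.08)·[0.9164·0.0000 + 0.0836·16.2000] = 1.2497
Node d (S = 108): V_d = e^(−0.08)·[0.9164·16.2000 + 0.0836·37.8000] = 16.6207
Node 0 (S = 120): V_0 = e^(−0.08)·[0.9164·1.2497 + 0.0836·16.6207] = 2.3393

$2.34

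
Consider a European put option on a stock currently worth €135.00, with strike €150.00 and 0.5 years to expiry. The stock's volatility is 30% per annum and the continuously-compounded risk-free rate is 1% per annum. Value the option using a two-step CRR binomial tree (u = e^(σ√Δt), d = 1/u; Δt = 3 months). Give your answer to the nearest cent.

CRR parameters: u = e^(σ√Δt) = e^(0.3·√0.25) = 1.1618, d = 1/u = 0.8607
Per-period rate: rΔt = 0.01·0.25 = 0.0025, so R = e^0.0025 = 1.0025
Risk-neutral probability p = (e^0.0025 − 0.8607)/(1.1618 − 0.8607) = 0.1418/0.3011 = 0.4709
Terminal stock prices: S_uu = 182.2, S_ud = 135, S_dd = 100
Terminal payoffs (K − S): max(-32.23, 0) = 0, max(15, 0) = 15, max(49.99, 0) = 49.99
Node u (S = 156.8): V_u = e^(−0.0025)·[0.4709·0.0000 + 0.5291·15.0000] = 7.9169
Node d (S = 116.2): V_d = e^(−0.0025)·[0.4709·15.0000 + 0.5291·49.9895] = 33.4299
Node 0 (S = 135): V_0 = e^(−0.0025)·[0.4709·7.9169 + 0.5291·33.4299] = 21.3628

€21.36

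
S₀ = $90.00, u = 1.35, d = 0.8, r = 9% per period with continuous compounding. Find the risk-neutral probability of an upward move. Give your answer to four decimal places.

p = 0.5349

Risk-neutral probability p = (e^0.09 − 0.8)/(1.35 − 0.8) = 0.2942/0.5500 = 0.5349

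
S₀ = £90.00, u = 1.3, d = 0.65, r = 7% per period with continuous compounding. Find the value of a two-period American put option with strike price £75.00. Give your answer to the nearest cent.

Risk-neutral probability p = (e^0.07 − 0.65)/(1.3 − 0.65) = 0.4225/0.6500 = 0.6500
Terminal stock prices: S_uu = 152.1, S_ud = 76.05, S_dd = 38.03
Terminal payoffs (K − S): max(-77.1, 0) = 0, max(-1.05, 0) = 0, max(36.97, 0) = 36.97
Node u (S = 117): continuation = e^(−0.07)·[0.6500·0.0000 + 0.3500·0.0000] = 0.0000; exercise value = 0.0000 ≤ continuation, so V_u = 0.0000
Node d (S = 58.5): continuation = e^(−0.07)·[0.6500·0.0000 + 0.3500·36.9750] = 12.0659; exercise value = 16.5000 > continuation, so V_d = 16.5000 (exercise)
Node 0 (S = 90): continuation = e^(−0.07)·[0.6500·0.0000 + 0.3500·16.5000] = 5.3844; exercise value = 0.0000 ≤ continuation, so V_0 = 5.3844

£5.38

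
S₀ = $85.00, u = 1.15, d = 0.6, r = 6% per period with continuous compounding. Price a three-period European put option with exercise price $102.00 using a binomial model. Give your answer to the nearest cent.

$13.69

Risk-neutral probability p = (e^0.06 − 0.6)/(1.15 − 0.6) = 0.4618/0.5500 = 0.8397
Terminal stock prices: S_uuu = 129.3, S_uud = 67.45, S_udd = 35.19, S_ddd = 18.36
Terminal payoffs (K − S): max(-27.27, 0) = 0, max(34.55, 0) = 34.55, max(66.81, 0) = 66.81, max(83.64, 0) = 83.64
Node uu (S = 112.4): V_uu = e^(−0.06)·[0.8397·0.0000 + 0.1603·34.5525] = 5.2161
Node ud (S = 58.65): V_ud = e^(−0.06)·[0.8397·34.5525 + 0.1603·66.8100] = 37.4100
Node dd (S = 30.6): V_dd = e^(−0.06)·[0.8397·66.8100 + 0.1603·83.6400] = 65.4600
Node u (S = 97.75): V_u = e^(−0.06)·[0.8397·5.2161 + 0.1603·37.4100] = 9.7724
Node d (S = 51): V_d = e^(−0.06)·[0.8397·37.4100 + 0.1603·65.4600] = 39.4659
Node 0 (S = 85): V_0 = e^(−0.06)·[0.8397·9.7724 + 0.1603·39.4659] = 13.6859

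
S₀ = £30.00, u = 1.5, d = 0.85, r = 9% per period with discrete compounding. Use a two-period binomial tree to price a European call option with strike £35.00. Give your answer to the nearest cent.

Risk-neutral probability p = (1 + 0.09 − 0.85)/(1.5 − 0.85) = 0.2400/0.6500 = 0.3692
Terminal stock prices: S_uu = 67.5, S_ud = 38.25, S_dd = 21.67
Terminal payoffs (S − K): max(32.5, 0) = 32.5, max(3.25, 0) = 3.25, max(-13.33, 0) = 0
Node u (S = 45): V_u = 1/1.09·[0.3692·32.5000 + 0.6308·3.2500] = 12.8899
Node d (S = 25.5): V_d = 1/1.09·[0.3692·3.2500 + 0.6308·0.0000] = 1.1009
Node 0 (S = 30): V_0 = 1/1.09·[0.3692·12.8899 + 0.6308·1.1009] = 5.0035

£5.00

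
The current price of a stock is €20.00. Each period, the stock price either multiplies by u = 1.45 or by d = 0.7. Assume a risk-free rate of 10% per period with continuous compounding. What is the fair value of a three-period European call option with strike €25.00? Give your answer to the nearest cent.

Risk-neutral probability p = (e^0.1 − 0.7)/(1.45 − 0.7) = 0.4052/0.7500 = 0.5402
Terminal stock prices: S_uuu = 60.97, S_uud = 29.43, S_udd = 14.21, S_ddd = 6.86
Terminal payoffs (S − K): max(35.97, 0) = 35.97, max(4.435, 0) = 4.435, max(-10.79, 0) = 0, max(-18.14, 0) = 0
Node uu (S = 42.05): V_uu = e^(−0.1)·[0.5402·35.9725 + 0.4598·4.4350] = 19.4291
Node ud (S = 20.3): V_ud = e^(−0.1)·[0.5402·4.4350 + 0.4598·0.0000] = 2.1679
Node dd (S = 9.8): V_dd = e^(−0.1)·[0.5402·0.0000 + 0.4598·0.0000] = 0.0000
Node u (S = 29): V_u = e^(−0.1)·[0.5402·19.4291 + 0.4598·2.1679] = 10.3992
Node d (S = 14): V_d = e^(−0.1)·[0.5402·2.1679 + 0.4598·0.0000] = 1.0597
Node 0 (S = 20): V_0 = e^(−0.1)·[0.5402·10.3992 + 0.4598·1.0597] = 5.5242

€5.52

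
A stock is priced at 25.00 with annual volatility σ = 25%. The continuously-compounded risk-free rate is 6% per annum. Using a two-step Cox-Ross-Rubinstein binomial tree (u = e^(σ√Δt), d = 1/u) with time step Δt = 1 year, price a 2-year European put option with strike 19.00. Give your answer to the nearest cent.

0.66

CRR parameters: u = e^(σ√Δt) = e^(0.25·√1) = 1.2840, d = 1/u = 0.7788
Per-period rate: rΔt = 0.06·1 = 0.06, so R = e^0.06 = 1.0618
Risk-neutral probability p = (e^0.06 − 0.7788)/(1.2840 − 0.7788) = 0.2830/0.5052 = 0.5602
Terminal stock prices: S_uu = 41.22, S_ud = 25, S_dd = 15.16
Terminal payoffs (K − S): max(-22.22, 0) = 0, max(-6, 0) = 0, max(3.837, 0) = 3.837
Node u (S = 32.1): V_u = e^(−0.06)·[0.5602·0.0000 + 0.4398·0.0000] = 0.0000
Node d (S = 19.47): V_d = e^(−0.06)·[0.5602·0.0000 + 0.4398·3.8367] = 1.5891
Node 0 (S = 25): V_0 = e^(−0.06)·[0.5602·0.0000 + 0.4398·1.5891] = 0.6581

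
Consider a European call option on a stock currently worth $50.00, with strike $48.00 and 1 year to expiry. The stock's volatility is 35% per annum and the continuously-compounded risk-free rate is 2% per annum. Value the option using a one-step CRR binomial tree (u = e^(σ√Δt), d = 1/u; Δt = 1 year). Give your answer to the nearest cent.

$9.94

CRR parameters: u = e^(σ√Δt) = e^(0.35·√1) = 1.4191, d = 1/u = 0.7047
Per-period rate: rΔt = 0.02·1 = 0.02, so R = e^0.02 = 1.0202
Risk-neutral probability p = (e^0.02 − 0.7047)/(1.4191 − 0.7047) = 0.3155/0.7144 = 0.4417
Terminal stock prices: S_u = 70.95, S_d = 35.23
Terminal payoffs (S − K): max(22.95, 0) = 22.95, max(-12.77, 0) = 0
Node 0 (S = 50): V_0 = e^(−0.02)·[0.4417·22.9534 + 0.5583·0.0000] = 9.9369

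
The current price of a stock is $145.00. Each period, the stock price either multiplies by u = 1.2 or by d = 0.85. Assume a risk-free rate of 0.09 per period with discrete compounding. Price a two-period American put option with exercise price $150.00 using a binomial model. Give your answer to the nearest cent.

$8.09

Risk-neutral probability p = (1 + 0.09 − 0.85)/(1.2 − 0.85) = 0.2400/0.3500 = 0.6857
Terminal stock prices: S_uu = 208.8, S_ud = 147.9, S_dd = 104.8
Terminal payoffs (K − S): max(-58.8, 0) = 0, max(2.1, 0) = 2.1, max(45.24, 0) = 45.24
Node u (S = 174): continuation = 1/1.09·[0.6857·0.0000 + 0.3143·2.1000] = 0.6055; exercise value = 0.0000 ≤ continuation, so V_u = 0.6055
Node d (S = 123.2): continuation = 1/1.09·[0.6857·2.1000 + 0.3143·45.2375] = 14.3647; exercise value = 26.7500 > continuation, so V_d = 26.7500 (exercise)
Node 0 (S = 145): continuation = 1/1.09·[0.6857·0.6055 + 0.3143·26.7500] = 8.0939; exercise value = 5.0000 ≤ continuation, so V_0 = 8.0939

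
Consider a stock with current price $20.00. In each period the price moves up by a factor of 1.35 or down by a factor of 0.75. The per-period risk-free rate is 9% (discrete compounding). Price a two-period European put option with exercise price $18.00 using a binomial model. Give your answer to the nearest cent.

Risk-neutral probability p = (1 + 0.09 − 0.75)/(1.35 − 0.75) = 0.3400/0.6000 = 0.5667
Terminal stock prices: S_uu = 36.45, S_ud = 20.25, S_dd = 11.25
Terminal payoffs (K − S): max(-18.45, 0) = 0, max(-2.25, 0) = 0, max(6.75, 0) = 6.75
Node u (S = 27): V_u = 1/1.09·[0.5667·0.0000 + 0.4333·0.0000] = 0.0000
Node d (S = 15): V_d = 1/1.09·[0.5667·0.0000 + 0.4333·6.7500] = 2.6835
Node 0 (S = 20): V_0 = 1/1.09·[0.5667·0.0000 + 0.4333·2.6835] = 1.0668

$1.07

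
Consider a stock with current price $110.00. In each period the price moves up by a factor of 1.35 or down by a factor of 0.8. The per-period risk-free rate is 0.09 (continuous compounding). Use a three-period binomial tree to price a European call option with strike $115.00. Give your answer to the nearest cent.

$32.01

Risk-neutral probability p = (e^0.09 − 0.8)/(1.35 − 0.8) = 0.2942/0.5500 = 0.5349
Terminal stock prices: S_uuu = 270.6, S_uud = 160.4, S_udd = 95.04, S_ddd = 56.32
Terminal payoffs (S − K): max(155.6, 0) = 155.6, max(45.38, 0) = 45.38, max(-19.96, 0) = 0, max(-58.68, 0) = 0
Node uu (S = 200.5): V_uu = e^(−0.09)·[0.5349·155.6413 + 0.4651·45.3800] = 95.3729
Node ud (S = 118.8): V_ud = e^(−0.09)·[0.5349·45.3800 + 0.4651·0.0000] = 22.1830
Node dd (S = 70.4): V_dd = e^(−0.09)·[0.5349·0.0000 + 0.4651·0.0000] = 0.0000
Node u (S = 148.5): V_u = e^(−0.09)·[0.5349·95.3729 + 0.4651·22.1830] = 56.0510
Node d (S = 88): V_d = e^(−0.09)·[0.5349·22.1830 + 0.4651·0.0000] = 10.8437
Node 0 (S = 110): V_0 = e^(−0.09)·[0.5349·56.0510 + 0.4651·10.8437] = 32.0089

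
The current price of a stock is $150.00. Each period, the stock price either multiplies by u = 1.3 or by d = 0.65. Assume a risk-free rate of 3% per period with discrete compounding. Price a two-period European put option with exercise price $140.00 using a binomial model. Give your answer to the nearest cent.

$18.53

Risk-neutral probability p = (1 + 0.03 − 0.65)/(1.3 − 0.65) = 0.3800/0.6500 = 0.5846
Terminal stock prices: S_uu = 253.5, S_ud = 126.8, S_dd = 63.38
Terminal payoffs (K − S): max(-113.5, 0) = 0, max(13.25, 0) = 13.25, max(76.62, 0) = 76.62
Node u (S = 195): V_u = 1/1.03·[0.5846·0.0000 + 0.4154·13.2500] = 5.3435
Node d (S = 97.5): V_d = 1/1.03·[0.5846·13.2500 + 0.4154·76.6250] = 38.4223
Node 0 (S = 150): V_0 = 1/1.03·[0.5846·5.3435 + 0.4154·38.4223] = 18.5281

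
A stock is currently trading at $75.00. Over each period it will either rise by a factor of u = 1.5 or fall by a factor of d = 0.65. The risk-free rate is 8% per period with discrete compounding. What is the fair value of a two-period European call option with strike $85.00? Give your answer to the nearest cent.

$18.38

Risk-neutral probability p = (1 + 0.08 − 0.65)/(1.5 − 0.65) = 0.4300/0.8500 = 0.5059
Terminal stock prices: S_uu = 168.8, S_ud = 73.12, S_dd = 31.69
Terminal payoffs (S − K): max(83.75, 0) = 83.75, max(-11.88, 0) = 0, max(-53.31, 0) = 0
Node u (S = 112.5): V_u = 1/1.08·[0.5059·83.7500 + 0.4941·0.0000] = 39.2293
Node d (S = 48.75): V_d = 1/1.08·[0.5059·0.0000 + 0.4941·0.0000] = 0.0000
Node 0 (S = 75): V_0 = 1/1.08·[0.5059·39.2293 + 0.4941·0.0000] = 18.3754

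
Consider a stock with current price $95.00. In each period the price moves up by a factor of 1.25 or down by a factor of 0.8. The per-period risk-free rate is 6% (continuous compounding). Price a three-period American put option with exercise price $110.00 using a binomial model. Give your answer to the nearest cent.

Risk-neutral probability p = (e^0.06 − 0.8)/(1.25 − 0.8) = 0.2618/0.4500 = 0.5819
Terminal stock prices: S_uuu = 185.5, S_uud = 118.8, S_udd = 76, S_ddd = 48.64
Terminal payoffs (K − S): max(-75.55, 0) = 0, max(-8.75, 0) = 0, max(34, 0) = 34, max(61.36, 0) = 61.36
Node uu (S = 148.4): continuation = e^(−0.06)·[0.5819·0.0000 + 0.4181·0.0000] = 0.0000; exercise value = 0.0000 ≤ continuation, so V_uu = 0.0000
Node ud (S = 95): continuation = e^(−0.06)·[0.5819·0.0000 + 0.4181·34.0000] = 13.3889; exercise value = 15.0000 > continuation, so V_ud = 15.0000 (exercise)
Node dd (S = 60.8): continuation = e^(−0.06)·[0.5819·34.0000 + 0.4181·61.3600] = 42.7941; exercise value = 49.2000 > continuation, so V_dd = 49.2000 (exercise)
Node u (S = 118.8): continuation = e^(−0.06)·[0.5819·0.0000 + 0.4181·15.0000] = 5.9069; exercise value = 0.0000 ≤ continuation, so V_u = 5.9069
Node d (S = 76): continuation = e^(−0.06)·[0.5819·15.0000 + 0.4181·49.2000] = 27.5941; exercise value = 34.0000 > continuation, so V_d = 34.0000 (exercise)
Node 0 (S = 95): continuation = e^(−0.06)·[0.5819·5.9069 + 0.4181·34.0000] = 16.6257; exercise value = 15.0000 ≤ continuation, so V_0 = 16.6257

$16.63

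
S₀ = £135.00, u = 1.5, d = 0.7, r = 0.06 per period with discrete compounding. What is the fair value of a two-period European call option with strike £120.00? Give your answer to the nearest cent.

Risk-neutral probability p = (1 + 0.06 − 0.7)/(1.5 − 0.7) = 0.3600/0.8000 = 0.4500
Terminal stock prices: S_uu = 303.8, S_ud = 141.8, S_dd = 66.15
Terminal payoffs (S − K): max(183.8, 0) = 183.8, max(21.75, 0) = 21.75, max(-53.85, 0) = 0
Node u (S = 202.5): V_u = 1/1.06·[0.4500·183.7500 + 0.5500·21.7500] = 89.2925
Node d (S = 94.5): V_d = 1/1.06·[0.4500·21.7500 + 0.5500·0.0000] = 9.2335
Node 0 (S = 135): V_0 = 1/1.06·[0.4500·89.2925 + 0.5500·9.2335] = 42.6981

£42.70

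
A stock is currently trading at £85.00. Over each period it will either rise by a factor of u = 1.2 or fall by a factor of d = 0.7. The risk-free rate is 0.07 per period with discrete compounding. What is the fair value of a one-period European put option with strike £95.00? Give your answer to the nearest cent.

Risk-neutral probability p = (1 + 0.07 − 0.7)/(1.2 − 0.7) = 0.3700/0.5000 = 0.7400
Terminal stock prices: S_u = 102, S_d = 59.5
Terminal payoffs (K − S): max(-7, 0) = 0, max(35.5, 0) = 35.5
Node 0 (S = 85): V_0 = 1/1.07·[0.7400·0.0000 + 0.2600·35.5000] = 8.6262

£8.63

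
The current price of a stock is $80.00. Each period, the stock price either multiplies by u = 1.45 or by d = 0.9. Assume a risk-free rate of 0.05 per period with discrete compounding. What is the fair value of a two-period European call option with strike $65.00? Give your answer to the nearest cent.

$21.14

Risk-neutral probability p = (1 + 0.05 − 0.9)/(1.45 − 0.9) = 0.1500/0.5500 = 0.2727
Terminal stock prices: S_uu = 168.2, S_ud = 104.4, S_dd = 64.8
Terminal payoffs (S − K): max(103.2, 0) = 103.2, max(39.4, 0) = 39.4, max(-0.2, 0) = 0
Node u (S = 116): V_u = 1/1.05·[0.2727·103.2000 + 0.7273·39.4000] = 54.0952
Node d (S = 72): V_d = 1/1.05·[0.2727·39.4000 + 0.7273·0.0000] = 10.2338
Node 0 (S = 80): V_0 = 1/1.05·[0.2727·54.0952 + 0.7273·10.2338] = 21.1390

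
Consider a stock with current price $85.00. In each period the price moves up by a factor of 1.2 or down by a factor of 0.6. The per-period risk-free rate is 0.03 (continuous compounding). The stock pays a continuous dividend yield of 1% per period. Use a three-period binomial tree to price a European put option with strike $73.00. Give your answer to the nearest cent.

Per-period risk-free factor R = e^0.03 = 1.0305; dividend-adjusted growth = e^(0.03−0.01) = 1.0202.
Risk-neutral probability p = (1.0202 − 0.6)/(1.2 − 0.6) = 0.4202/0.6000 = 0.7003
Terminal stock prices: S_uuu = 146.9, S_uud = 73.44, S_udd = 36.72, S_ddd = 18.36
Terminal payoffs (K − S): max(-73.88, 0) = 0, max(-0.44, 0) = 0, max(36.28, 0) = 36.28, max(54.64, 0) = 54.64
Node uu (S = 122.4): V_uu = e^(−0.03)·[0.7003·0.0000 + 0.2997·0.0000] = 0.0000
Node ud (S = 61.2): V_ud = e^(−0.03)·[0.7003·0.0000 + 0.2997·36.2800] = 10.5505
Node dd (S = 30.6): V_dd = e^(−0.03)·[0.7003·36.2800 + 0.2997·54.6400] = 40.5470
Node u (S = 102): V_u = e^(−0.03)·[0.7003·0.0000 + 0.2997·10.5505] = 3.0682
Node d (S = 51): V_d = e^(−0.03)·[0.7003·10.5505 + 0.2997·40.5470] = 18.9619
Node 0 (S = 85): V_0 = e^(−0.03)·[0.7003·3.0682 + 0.2997·18.9619] = 7.5995

$7.60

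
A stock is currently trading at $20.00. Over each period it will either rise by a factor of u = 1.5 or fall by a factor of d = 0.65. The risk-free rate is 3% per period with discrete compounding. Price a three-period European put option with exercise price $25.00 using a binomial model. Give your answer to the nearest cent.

$7.64

Risk-neutral probability p = (1 + 0.03 − 0.65)/(1.5 − 0.65) = 0.3800/0.8500 = 0.4471
Terminal stock prices: S_uuu = 67.5, S_uud = 29.25, S_udd = 12.68, S_ddd = 5.492
Terminal payoffs (K − S): max(-42.5, 0) = 0, max(-4.25, 0) = 0, max(12.32, 0) = 12.32, max(19.51, 0) = 19.51
Node uu (S = 45): V_uu = 1/1.03·[0.4471·0.0000 + 0.5529·0.0000] = 0.0000
Node ud (S = 19.5): V_ud = 1/1.03·[0.4471·0.0000 + 0.5529·12.3250] = 6.6165
Node dd (S = 8.45): V_dd = 1/1.03·[0.4471·12.3250 + 0.5529·19.5075] = 15.8218
Node u (S = 30): V_u = 1/1.03·[0.4471·0.0000 + 0.5529·6.6165] = 3.5520
Node d (S = 13): V_d = 1/1.03·[0.4471·6.6165 + 0.5529·15.8218] = 11.3655
Node 0 (S = 20): V_0 = 1/1.03·[0.4471·3.5520 + 0.5529·11.3655] = 7.6431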